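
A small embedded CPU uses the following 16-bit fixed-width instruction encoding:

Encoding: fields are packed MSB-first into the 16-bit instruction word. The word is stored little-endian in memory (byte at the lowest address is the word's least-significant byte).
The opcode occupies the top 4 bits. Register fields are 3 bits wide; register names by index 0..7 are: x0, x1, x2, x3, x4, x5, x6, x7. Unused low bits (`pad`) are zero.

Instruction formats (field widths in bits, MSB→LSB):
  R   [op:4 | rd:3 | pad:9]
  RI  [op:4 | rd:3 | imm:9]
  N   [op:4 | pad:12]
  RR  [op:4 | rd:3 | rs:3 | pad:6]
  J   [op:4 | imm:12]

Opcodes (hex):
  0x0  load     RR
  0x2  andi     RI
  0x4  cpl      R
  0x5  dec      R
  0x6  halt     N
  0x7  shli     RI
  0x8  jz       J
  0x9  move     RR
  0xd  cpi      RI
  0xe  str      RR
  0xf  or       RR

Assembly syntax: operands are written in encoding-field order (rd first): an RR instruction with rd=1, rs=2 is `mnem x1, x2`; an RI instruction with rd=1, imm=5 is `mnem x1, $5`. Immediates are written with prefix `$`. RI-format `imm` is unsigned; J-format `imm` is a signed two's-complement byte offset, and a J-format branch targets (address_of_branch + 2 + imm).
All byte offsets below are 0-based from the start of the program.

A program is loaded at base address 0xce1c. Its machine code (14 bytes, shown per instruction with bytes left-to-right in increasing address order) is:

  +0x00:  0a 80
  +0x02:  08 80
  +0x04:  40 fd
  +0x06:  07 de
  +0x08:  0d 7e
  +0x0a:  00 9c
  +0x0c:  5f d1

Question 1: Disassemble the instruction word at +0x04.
+0x04: 40 fd ⇒ word 0xfd40 (little)
  top 4b → 0xf → or [RR]
  rd: (w>>9)&0x7=0x6 → x6
  rs: (w>>6)&0x7=0x5 → x5

or x6, x5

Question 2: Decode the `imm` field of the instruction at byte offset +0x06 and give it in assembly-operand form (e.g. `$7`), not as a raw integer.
$7

@+06  little-endian(07 de) = 0xde07
  op=0xde07>>12=0xd ⇒ cpi (RI)
  rd@[11:9]=0x7 ⇒ x7
  imm@[8:0]=0x7 ⇒ $7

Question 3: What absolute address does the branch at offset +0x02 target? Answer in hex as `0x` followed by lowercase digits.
0xce28

@+02  little-endian(08 80) = 0x8008
  op=0x8008>>12=0x8 ⇒ jz (J)
  imm@[11:0]=0x8 ⇒ $8
  target = base 0xce1c + off 0x02 + 2 + imm 8 = 0xce28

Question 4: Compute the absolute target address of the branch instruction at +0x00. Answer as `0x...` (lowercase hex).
0xce28

off 0x00: read 0a 80 as little → 0x800a
  top 4b → 0x8 → jz [J]
  imm@[11:0]=0xa ⇒ $10
  target = base 0xce1c + off 0x00 + 2 + imm 10 = 0xce28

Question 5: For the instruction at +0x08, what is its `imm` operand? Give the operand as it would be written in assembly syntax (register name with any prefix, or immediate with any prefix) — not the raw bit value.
$13

[08] 0d 7e → 0x7e0d
  opcode bits[15:12]=0x7: shli/RI
  rd@[11:9]=0x7 ⇒ x7
  imm@[8:0]=0xd ⇒ $13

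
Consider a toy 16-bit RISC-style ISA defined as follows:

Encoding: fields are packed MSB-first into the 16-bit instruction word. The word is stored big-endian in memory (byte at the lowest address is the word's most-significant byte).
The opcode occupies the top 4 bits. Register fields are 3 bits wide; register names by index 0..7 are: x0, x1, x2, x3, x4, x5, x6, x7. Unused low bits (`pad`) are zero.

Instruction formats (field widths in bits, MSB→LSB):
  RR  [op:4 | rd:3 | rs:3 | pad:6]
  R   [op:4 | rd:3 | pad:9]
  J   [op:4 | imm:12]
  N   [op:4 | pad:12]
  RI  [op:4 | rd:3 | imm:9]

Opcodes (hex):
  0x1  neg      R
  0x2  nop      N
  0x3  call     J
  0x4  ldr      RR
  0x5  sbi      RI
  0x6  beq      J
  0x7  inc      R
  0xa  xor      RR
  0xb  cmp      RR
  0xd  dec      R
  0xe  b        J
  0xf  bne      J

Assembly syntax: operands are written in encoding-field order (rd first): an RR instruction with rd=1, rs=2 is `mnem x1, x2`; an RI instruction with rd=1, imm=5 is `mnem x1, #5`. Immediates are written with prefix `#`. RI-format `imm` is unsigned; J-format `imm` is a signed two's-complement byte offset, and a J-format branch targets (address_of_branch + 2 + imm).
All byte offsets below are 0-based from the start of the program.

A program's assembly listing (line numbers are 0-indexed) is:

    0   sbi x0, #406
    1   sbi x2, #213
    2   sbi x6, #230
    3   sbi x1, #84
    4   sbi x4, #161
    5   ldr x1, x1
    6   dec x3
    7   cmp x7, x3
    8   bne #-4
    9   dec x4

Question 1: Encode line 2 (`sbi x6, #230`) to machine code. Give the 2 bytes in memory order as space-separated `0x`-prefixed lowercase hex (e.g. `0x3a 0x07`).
L2: sbi op=0x5:4|rd=6:3|imm=230:9 ⇒ 0x5ce6 ⇒ big 5c e6

0x5c 0xe6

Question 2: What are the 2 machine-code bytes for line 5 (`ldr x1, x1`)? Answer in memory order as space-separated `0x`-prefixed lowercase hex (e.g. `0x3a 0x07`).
line 5 (ldr): pack op=0x4:4|rd=1:3|rs=1:3|pad=0:6 = 0x4240; big→ 42 40

0x42 0x40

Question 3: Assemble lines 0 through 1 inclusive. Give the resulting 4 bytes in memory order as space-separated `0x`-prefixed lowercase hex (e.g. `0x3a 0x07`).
0x51 0x96 0x54 0xd5

L0: sbi op=0x5:4|rd=0:3|imm=406:9 ⇒ 0x5196 ⇒ big 51 96
L1: sbi op=0x5:4|rd=2:3|imm=213:9 ⇒ 0x54d5 ⇒ big 54 d5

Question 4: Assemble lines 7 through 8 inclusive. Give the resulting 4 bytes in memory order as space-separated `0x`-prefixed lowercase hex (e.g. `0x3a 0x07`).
0xbe 0xc0 0xff 0xfc

7. cmp fields op=0xb:4|rd=7:3|rs=3:3|pad=0:6 → word bec0h → be c0
8. bne fields op=0xf:4|imm=-4:12 → word fffch → ff fc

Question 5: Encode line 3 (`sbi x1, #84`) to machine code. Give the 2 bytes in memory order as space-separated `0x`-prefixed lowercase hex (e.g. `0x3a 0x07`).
L3: sbi op=0x5:4|rd=1:3|imm=84:9 ⇒ 0x5254 ⇒ big 52 54

0x52 0x54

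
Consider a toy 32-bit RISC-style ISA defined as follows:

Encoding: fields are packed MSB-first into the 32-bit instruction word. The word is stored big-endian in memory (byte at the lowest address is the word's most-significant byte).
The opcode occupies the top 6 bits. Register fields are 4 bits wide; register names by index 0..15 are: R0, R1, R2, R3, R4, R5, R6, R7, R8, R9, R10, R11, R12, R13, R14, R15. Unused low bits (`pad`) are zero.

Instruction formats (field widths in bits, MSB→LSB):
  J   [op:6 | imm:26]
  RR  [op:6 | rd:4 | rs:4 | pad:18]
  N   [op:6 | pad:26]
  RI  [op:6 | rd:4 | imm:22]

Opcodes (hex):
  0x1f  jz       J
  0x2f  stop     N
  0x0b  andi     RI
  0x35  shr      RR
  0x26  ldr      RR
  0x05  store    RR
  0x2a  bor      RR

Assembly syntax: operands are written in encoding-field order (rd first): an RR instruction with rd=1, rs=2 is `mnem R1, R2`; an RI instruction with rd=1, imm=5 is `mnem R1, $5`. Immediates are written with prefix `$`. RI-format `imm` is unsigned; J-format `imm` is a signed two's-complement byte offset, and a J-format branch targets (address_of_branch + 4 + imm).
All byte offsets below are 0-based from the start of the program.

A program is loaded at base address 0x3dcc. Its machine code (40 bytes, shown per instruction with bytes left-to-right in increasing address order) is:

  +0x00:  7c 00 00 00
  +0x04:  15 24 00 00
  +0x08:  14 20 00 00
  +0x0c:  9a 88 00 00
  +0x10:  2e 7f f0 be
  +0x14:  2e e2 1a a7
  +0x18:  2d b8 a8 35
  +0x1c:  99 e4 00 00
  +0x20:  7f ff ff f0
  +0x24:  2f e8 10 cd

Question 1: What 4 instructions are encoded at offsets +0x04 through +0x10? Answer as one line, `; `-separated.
[04] 15 24 00 00 → 0x15240000
  op=0x15240000>>26=0x5 ⇒ store (RR)
  [25:22] rd=4 = R4
  [21:18] rs=9 = R9
[08] 14 20 00 00 → 0x14200000
  op=0x14200000>>26=0x5 ⇒ store (RR)
  [25:22] rd=0 = R0
  [21:18] rs=8 = R8
[0c] 9a 88 00 00 → 0x9a880000
  op=0x9a880000>>26=0x26 ⇒ ldr (RR)
  [25:22] rd=10 = R10
  [21:18] rs=2 = R2
[10] 2e 7f f0 be → 0x2e7ff0be
  op=0x2e7ff0be>>26=0xb ⇒ andi (RI)
  [25:22] rd=9 = R9
  [21:0] imm=4190398 = $4190398

store R4, R9; store R0, R8; ldr R10, R2; andi R9, $4190398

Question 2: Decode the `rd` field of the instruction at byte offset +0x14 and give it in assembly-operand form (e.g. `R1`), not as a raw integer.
off 0x14: read 2e e2 1a a7 as big → 0x2ee21aa7
  opcode bits[31:26]=0xb: andi/RI
  rd@[25:22]=0xb ⇒ R11
  imm@[21:0]=0x221aa7 ⇒ $2235047

R11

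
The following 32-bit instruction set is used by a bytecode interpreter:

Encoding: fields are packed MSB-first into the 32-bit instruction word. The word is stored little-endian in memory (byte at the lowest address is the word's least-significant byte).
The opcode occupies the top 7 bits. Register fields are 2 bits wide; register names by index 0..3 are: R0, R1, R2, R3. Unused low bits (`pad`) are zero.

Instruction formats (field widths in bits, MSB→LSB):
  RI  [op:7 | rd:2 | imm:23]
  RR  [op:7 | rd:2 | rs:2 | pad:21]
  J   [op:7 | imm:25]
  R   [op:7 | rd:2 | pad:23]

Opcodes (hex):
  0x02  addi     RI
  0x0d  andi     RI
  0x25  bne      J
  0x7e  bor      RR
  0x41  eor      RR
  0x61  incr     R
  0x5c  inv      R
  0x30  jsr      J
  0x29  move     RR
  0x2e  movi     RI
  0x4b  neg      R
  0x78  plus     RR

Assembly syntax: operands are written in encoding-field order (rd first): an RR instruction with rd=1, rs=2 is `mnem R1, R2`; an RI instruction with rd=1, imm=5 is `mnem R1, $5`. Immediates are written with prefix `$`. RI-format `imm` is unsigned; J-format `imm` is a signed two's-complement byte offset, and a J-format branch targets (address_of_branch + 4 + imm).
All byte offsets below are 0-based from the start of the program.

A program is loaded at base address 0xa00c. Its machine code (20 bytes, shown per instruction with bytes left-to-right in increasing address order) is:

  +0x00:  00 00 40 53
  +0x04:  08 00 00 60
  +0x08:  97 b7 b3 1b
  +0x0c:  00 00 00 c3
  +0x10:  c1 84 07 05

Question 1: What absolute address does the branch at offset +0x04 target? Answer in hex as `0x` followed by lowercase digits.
0xa01c

off 0x04: read 08 00 00 60 as little → 0x60000008
  op=0x60000008>>25=0x30 ⇒ jsr (J)
  imm@[24:0]=0x8 ⇒ $8
  target = base 0xa00c + off 0x04 + 4 + imm 8 = 0xa01c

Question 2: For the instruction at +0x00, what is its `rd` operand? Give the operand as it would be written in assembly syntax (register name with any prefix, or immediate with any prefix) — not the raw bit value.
+0x00: 00 00 40 53 ⇒ word 0x53400000 (little)
  op=0x53400000>>25=0x29 ⇒ move (RR)
  [24:23] rd=2 = R2
  [22:21] rs=2 = R2

R2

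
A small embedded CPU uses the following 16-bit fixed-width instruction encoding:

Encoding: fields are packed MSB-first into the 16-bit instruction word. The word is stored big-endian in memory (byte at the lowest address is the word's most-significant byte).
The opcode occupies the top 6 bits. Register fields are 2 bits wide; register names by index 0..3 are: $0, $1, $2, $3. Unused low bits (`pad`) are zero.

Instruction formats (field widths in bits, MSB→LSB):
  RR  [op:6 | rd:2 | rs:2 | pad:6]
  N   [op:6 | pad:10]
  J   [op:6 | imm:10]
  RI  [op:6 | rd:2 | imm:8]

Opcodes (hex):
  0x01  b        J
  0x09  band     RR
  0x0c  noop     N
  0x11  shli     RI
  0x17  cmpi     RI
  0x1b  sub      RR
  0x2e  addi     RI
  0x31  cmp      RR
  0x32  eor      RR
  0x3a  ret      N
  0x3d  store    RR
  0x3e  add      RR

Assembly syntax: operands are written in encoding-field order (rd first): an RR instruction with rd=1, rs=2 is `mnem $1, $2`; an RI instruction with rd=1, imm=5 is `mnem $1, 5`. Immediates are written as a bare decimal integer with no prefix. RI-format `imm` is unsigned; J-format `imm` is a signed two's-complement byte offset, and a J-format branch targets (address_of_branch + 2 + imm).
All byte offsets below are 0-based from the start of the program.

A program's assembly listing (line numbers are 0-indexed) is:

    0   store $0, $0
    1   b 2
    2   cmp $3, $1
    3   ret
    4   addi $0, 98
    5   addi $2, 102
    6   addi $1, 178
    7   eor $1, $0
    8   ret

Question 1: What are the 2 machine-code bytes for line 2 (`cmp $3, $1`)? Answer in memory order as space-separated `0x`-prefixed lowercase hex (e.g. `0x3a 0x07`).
0xc7 0x40

L2: cmp op=0x31:6|rd=3:2|rs=1:2|pad=0:6 ⇒ 0xc740 ⇒ big c7 40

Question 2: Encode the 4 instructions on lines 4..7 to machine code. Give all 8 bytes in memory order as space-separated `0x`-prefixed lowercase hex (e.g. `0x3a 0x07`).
0xb8 0x62 0xba 0x66 0xb9 0xb2 0xc9 0x00

L4: addi op=0x2e:6|rd=0:2|imm=98:8 ⇒ 0xb862 ⇒ big b8 62
L5: addi op=0x2e:6|rd=2:2|imm=102:8 ⇒ 0xba66 ⇒ big ba 66
L6: addi op=0x2e:6|rd=1:2|imm=178:8 ⇒ 0xb9b2 ⇒ big b9 b2
L7: eor op=0x32:6|rd=1:2|rs=0:2|pad=0:6 ⇒ 0xc900 ⇒ big c9 00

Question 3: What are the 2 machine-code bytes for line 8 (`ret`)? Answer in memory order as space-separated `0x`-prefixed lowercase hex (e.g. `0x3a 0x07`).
0xe8 0x00

L8: ret op=0x3a:6|pad=0:10 ⇒ 0xe800 ⇒ big e8 00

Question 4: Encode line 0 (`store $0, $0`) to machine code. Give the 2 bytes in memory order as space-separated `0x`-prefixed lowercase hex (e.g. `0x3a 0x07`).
line 0 (store): pack op=0x3d:6|rd=0:2|rs=0:2|pad=0:6 = 0xf400; big→ f4 00

0xf4 0x00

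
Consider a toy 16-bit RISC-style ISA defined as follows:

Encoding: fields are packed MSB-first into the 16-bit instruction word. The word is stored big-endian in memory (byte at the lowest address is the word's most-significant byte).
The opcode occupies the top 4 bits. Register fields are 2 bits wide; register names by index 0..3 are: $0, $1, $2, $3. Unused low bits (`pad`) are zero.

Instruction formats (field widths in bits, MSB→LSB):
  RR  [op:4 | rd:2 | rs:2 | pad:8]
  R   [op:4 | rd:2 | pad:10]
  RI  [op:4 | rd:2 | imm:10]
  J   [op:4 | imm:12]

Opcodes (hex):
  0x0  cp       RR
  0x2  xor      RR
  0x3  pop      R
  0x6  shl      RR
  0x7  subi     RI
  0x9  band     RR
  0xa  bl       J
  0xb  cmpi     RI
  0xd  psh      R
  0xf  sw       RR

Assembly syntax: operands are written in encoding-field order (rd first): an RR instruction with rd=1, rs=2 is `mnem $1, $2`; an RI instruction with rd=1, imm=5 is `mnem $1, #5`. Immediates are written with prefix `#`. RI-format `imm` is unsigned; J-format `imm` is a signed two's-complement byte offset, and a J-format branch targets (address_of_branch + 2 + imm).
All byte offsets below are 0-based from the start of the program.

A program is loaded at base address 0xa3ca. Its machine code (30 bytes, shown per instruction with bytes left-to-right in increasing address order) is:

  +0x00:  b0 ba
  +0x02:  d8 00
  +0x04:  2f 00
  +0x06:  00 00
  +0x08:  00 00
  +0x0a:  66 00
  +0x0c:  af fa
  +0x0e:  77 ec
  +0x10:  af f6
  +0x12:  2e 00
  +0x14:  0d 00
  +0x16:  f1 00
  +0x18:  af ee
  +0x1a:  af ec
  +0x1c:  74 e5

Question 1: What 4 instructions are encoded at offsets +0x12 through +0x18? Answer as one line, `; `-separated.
xor $3, $2; cp $3, $1; sw $0, $1; bl #-18

+0x12: 2e 00 ⇒ word 0x2e00 (big)
  top 4b → 0x2 → xor [RR]
  rd@[11:10]=0x3 ⇒ $3
  rs@[9:8]=0x2 ⇒ $2
+0x14: 0d 00 ⇒ word 0x0d00 (big)
  top 4b → 0x0 → cp [RR]
  rd@[11:10]=0x3 ⇒ $3
  rs@[9:8]=0x1 ⇒ $1
+0x16: f1 00 ⇒ word 0xf100 (big)
  top 4b → 0xf → sw [RR]
  rd@[11:10]=0x0 ⇒ $0
  rs@[9:8]=0x1 ⇒ $1
+0x18: af ee ⇒ word 0xafee (big)
  top 4b → 0xa → bl [J]
  imm@[11:0]=0xfee (s12→-18) ⇒ #-18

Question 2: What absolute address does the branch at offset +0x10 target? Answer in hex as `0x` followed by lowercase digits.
0xa3d2

off 0x10: read af f6 as big → 0xaff6
  top 4b → 0xa → bl [J]
  imm: (w>>0)&0xfff=0xff6 (s12→-10) → #-10
  target = base 0xa3ca + off 0x10 + 2 + imm -10 = 0xa3d2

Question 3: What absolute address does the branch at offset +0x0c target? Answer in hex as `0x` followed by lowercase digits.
0xa3d2

+0x0c: af fa ⇒ word 0xaffa (big)
  op=0xaffa>>12=0xa ⇒ bl (J)
  imm@[11:0]=0xffa (s12→-6) ⇒ #-6
  target = base 0xa3ca + off 0x0c + 2 + imm -6 = 0xa3d2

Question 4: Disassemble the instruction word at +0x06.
cp $0, $0

+0x06: 00 00 ⇒ word 0x0000 (big)
  top 4b → 0x0 → cp [RR]
  [11:10] rd=0 = $0
  [9:8] rs=0 = $0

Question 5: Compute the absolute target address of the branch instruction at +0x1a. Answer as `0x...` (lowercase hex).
0xa3d2

+0x1a: af ec ⇒ word 0xafec (big)
  opcode bits[15:12]=0xa: bl/J
  imm@[11:0]=0xfec (s12→-20) ⇒ #-20
  target = base 0xa3ca + off 0x1a + 2 + imm -20 = 0xa3d2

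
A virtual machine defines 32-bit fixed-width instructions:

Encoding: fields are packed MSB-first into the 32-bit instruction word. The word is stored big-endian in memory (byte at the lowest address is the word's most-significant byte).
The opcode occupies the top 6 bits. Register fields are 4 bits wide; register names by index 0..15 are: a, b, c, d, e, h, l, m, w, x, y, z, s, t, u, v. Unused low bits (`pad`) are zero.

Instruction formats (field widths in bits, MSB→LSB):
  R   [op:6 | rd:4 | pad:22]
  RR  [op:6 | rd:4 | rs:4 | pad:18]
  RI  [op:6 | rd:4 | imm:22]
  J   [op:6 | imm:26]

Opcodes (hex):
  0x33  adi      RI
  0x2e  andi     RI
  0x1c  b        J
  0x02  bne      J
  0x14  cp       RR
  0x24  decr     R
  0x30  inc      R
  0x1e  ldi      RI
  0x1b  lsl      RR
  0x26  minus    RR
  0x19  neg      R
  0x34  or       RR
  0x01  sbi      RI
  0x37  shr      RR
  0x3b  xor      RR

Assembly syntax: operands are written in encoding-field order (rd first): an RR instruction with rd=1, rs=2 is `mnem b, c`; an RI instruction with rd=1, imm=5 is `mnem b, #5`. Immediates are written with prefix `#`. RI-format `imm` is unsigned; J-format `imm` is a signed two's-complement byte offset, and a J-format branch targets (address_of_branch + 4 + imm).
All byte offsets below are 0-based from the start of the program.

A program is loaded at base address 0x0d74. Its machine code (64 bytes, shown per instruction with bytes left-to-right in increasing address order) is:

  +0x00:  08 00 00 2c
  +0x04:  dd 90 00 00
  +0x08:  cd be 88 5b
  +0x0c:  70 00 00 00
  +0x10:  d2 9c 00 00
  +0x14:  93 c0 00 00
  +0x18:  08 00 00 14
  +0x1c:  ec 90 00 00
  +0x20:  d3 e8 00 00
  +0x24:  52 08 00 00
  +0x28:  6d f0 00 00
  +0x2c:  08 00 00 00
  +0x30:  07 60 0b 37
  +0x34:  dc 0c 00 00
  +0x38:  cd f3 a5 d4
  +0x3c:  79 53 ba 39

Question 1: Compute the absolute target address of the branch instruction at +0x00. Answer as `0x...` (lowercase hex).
0x0da4

[00] 08 00 00 2c → 0x0800002c
  top 6b → 0x2 → bne [J]
  [25:0] imm=44 = #44
  target = base 0x0d74 + off 0x00 + 4 + imm 44 = 0x0da4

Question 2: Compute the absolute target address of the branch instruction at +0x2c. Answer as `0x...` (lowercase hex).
+0x2c: 08 00 00 00 ⇒ word 0x08000000 (big)
  opcode bits[31:26]=0x2: bne/J
  imm: (w>>0)&0x3ffffff=0x0 → #0
  target = base 0x0d74 + off 0x2c + 4 + imm 0 = 0x0da4

0x0da4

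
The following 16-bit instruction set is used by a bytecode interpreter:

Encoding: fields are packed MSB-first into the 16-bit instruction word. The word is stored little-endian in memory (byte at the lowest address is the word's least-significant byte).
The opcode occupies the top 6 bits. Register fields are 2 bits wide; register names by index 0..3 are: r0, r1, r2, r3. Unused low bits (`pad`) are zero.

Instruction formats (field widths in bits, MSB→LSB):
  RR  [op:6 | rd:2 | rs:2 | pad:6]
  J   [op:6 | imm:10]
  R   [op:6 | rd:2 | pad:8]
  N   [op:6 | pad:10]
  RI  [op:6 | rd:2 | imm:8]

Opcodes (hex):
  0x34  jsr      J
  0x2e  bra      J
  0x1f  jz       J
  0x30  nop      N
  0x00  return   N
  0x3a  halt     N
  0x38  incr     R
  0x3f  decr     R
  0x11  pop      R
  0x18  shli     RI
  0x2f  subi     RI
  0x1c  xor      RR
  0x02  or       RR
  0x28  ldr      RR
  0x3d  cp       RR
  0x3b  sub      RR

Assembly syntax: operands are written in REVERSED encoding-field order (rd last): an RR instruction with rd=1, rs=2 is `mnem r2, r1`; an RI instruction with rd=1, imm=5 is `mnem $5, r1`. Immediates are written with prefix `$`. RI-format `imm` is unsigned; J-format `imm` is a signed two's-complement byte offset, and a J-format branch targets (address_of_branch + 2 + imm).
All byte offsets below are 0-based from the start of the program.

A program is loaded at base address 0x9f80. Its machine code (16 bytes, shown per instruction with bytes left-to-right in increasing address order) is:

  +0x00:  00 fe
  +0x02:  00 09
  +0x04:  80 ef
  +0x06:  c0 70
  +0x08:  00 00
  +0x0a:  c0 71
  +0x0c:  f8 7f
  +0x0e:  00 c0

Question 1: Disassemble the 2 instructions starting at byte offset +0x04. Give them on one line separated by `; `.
sub r2, r3; xor r3, r0

@+04  little-endian(80 ef) = 0xef80
  opcode bits[15:10]=0x3b: sub/RR
  rd: (w>>8)&0x3=0x3 → r3
  rs: (w>>6)&0x3=0x2 → r2
@+06  little-endian(c0 70) = 0x70c0
  opcode bits[15:10]=0x1c: xor/RR
  rd: (w>>8)&0x3=0x0 → r0
  rs: (w>>6)&0x3=0x3 → r3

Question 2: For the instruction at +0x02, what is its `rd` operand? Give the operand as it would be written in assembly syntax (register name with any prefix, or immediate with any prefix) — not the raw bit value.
[02] 00 09 → 0x0900
  opcode bits[15:10]=0x2: or/RR
  rd: (w>>8)&0x3=0x1 → r1
  rs: (w>>6)&0x3=0x0 → r0

r1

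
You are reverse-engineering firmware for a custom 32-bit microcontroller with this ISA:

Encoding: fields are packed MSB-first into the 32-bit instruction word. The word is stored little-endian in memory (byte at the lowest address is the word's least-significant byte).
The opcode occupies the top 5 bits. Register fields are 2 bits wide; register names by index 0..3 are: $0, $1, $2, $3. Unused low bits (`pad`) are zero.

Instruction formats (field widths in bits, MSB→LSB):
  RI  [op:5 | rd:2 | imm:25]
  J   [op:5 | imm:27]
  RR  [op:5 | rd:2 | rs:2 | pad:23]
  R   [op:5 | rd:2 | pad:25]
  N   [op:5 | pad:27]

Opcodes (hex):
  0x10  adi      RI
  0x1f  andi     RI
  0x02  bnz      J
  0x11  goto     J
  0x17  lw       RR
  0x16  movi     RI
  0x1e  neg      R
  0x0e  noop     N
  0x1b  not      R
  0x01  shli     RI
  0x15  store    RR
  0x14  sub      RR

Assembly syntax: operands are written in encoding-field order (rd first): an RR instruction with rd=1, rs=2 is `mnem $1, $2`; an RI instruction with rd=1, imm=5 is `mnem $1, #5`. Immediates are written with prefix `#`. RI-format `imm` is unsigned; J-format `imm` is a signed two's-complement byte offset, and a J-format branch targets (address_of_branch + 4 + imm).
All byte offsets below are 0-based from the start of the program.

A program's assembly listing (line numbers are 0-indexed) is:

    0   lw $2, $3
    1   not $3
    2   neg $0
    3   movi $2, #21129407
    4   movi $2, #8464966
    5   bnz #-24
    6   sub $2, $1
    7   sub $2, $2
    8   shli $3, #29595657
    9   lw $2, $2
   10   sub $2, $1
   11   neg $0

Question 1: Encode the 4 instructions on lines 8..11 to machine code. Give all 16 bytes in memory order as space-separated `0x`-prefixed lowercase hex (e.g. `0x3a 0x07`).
8. shli fields op=0x1:5|rd=3:2|imm=29595657:25 → word 0fc39809h → 09 98 c3 0f
9. lw fields op=0x17:5|rd=2:2|rs=2:2|pad=0:23 → word bd000000h → 00 00 00 bd
10. sub fields op=0x14:5|rd=2:2|rs=1:2|pad=0:23 → word a4800000h → 00 00 80 a4
11. neg fields op=0x1e:5|rd=0:2|pad=0:25 → word f0000000h → 00 00 00 f0

0x09 0x98 0xc3 0x0f 0x00 0x00 0x00 0xbd 0x00 0x00 0x80 0xa4 0x00 0x00 0x00 0xf0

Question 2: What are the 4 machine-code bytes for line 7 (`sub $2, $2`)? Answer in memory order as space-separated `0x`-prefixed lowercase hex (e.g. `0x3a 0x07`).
line 7 (sub): pack op=0x14:5|rd=2:2|rs=2:2|pad=0:23 = 0xa5000000; little→ 00 00 00 a5

0x00 0x00 0x00 0xa5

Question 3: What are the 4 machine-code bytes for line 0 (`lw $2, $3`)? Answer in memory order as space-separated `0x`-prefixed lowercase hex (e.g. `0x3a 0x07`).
L0: lw op=0x17:5|rd=2:2|rs=3:2|pad=0:23 ⇒ 0xbd800000 ⇒ little 00 00 80 bd

0x00 0x00 0x80 0xbd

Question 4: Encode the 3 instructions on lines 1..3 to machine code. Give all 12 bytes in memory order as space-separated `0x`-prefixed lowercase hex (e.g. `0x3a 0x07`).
0x00 0x00 0x00 0xde 0x00 0x00 0x00 0xf0 0xbf 0x68 0x42 0xb5

line 1 (not): pack op=0x1b:5|rd=3:2|pad=0:25 = 0xde000000; little→ 00 00 00 de
line 2 (neg): pack op=0x1e:5|rd=0:2|pad=0:25 = 0xf0000000; little→ 00 00 00 f0
line 3 (movi): pack op=0x16:5|rd=2:2|imm=21129407:25 = 0xb54268bf; little→ bf 68 42 b5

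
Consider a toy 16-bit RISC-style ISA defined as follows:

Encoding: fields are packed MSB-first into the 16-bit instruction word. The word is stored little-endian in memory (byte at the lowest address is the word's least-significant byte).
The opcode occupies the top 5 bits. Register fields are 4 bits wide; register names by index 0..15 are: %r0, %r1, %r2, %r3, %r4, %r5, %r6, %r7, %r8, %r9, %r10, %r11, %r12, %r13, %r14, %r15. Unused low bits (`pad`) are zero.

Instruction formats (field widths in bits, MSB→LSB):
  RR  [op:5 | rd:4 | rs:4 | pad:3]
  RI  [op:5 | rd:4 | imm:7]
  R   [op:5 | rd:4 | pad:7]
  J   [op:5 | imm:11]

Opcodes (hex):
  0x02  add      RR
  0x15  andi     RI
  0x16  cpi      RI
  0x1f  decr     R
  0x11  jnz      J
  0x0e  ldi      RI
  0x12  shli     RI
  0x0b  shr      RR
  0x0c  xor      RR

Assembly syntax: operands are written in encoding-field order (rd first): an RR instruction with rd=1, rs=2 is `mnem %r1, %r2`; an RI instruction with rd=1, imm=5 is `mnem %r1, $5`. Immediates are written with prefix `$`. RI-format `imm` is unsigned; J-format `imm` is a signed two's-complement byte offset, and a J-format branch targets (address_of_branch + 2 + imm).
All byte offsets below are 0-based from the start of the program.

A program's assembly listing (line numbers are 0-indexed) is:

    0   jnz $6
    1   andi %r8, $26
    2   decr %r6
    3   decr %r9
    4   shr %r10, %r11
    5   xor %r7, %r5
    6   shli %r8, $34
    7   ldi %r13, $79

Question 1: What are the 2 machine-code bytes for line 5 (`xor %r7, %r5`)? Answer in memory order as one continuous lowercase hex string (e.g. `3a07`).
line 5 (xor): pack op=0xc:5|rd=7:4|rs=5:4|pad=0:3 = 0x63a8; little→ a8 63

a863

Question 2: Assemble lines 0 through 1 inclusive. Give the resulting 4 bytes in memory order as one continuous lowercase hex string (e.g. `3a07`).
06881aac

line 0 (jnz): pack op=0x11:5|imm=6:11 = 0x8806; little→ 06 88
line 1 (andi): pack op=0x15:5|rd=8:4|imm=26:7 = 0xac1a; little→ 1a ac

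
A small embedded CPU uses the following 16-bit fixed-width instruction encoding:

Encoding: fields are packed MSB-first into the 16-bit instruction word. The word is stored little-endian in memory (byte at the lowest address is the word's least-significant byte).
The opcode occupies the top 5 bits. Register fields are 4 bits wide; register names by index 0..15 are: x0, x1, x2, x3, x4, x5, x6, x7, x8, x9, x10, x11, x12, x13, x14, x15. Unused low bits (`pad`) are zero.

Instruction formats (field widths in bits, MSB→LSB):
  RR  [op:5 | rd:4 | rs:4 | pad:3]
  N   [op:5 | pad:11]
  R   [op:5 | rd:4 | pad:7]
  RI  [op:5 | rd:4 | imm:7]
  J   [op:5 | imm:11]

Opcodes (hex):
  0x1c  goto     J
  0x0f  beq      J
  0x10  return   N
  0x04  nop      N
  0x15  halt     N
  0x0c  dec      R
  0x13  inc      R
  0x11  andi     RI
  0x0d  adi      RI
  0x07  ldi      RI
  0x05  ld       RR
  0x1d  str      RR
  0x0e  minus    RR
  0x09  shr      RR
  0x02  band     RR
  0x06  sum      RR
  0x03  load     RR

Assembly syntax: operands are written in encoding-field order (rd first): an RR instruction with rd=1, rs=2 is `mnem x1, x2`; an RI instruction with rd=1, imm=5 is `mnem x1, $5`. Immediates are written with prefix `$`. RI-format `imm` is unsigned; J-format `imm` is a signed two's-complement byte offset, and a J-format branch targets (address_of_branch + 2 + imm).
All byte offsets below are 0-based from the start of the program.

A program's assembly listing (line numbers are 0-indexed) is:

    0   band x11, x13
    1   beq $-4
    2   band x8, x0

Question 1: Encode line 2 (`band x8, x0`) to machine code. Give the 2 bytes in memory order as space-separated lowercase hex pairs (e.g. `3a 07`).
00 14

line 2 (band): pack op=0x2:5|rd=8:4|rs=0:4|pad=0:3 = 0x1400; little→ 00 14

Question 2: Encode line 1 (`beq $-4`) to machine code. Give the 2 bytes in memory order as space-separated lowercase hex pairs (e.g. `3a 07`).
fc 7f

L1: beq op=0xf:5|imm=-4:11 ⇒ 0x7ffc ⇒ little fc 7f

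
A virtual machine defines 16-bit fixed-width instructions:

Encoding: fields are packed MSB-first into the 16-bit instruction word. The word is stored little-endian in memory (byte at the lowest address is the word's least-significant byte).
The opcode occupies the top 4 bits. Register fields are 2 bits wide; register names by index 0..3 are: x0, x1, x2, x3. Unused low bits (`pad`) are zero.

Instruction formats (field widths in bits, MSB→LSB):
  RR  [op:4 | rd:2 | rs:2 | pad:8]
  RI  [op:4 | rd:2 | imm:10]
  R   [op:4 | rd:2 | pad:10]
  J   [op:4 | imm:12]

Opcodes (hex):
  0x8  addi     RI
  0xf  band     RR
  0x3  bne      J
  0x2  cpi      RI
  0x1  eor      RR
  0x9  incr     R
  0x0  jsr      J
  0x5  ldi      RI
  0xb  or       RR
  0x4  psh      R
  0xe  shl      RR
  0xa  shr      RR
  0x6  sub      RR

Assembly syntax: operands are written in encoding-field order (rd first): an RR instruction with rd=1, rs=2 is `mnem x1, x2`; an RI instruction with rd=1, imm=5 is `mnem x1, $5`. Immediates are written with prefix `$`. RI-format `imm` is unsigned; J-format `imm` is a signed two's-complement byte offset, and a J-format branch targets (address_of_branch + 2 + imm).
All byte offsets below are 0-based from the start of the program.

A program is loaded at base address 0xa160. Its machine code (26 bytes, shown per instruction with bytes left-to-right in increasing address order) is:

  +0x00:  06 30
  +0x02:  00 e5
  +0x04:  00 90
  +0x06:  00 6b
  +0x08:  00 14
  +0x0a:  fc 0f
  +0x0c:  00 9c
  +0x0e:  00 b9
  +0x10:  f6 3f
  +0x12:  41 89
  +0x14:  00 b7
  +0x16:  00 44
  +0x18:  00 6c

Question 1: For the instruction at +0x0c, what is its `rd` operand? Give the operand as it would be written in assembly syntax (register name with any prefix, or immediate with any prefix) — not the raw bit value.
x3

off 0x0c: read 00 9c as little → 0x9c00
  opcode bits[15:12]=0x9: incr/R
  rd: (w>>10)&0x3=0x3 → x3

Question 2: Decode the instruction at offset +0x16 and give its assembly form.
psh x1

+0x16: 00 44 ⇒ word 0x4400 (little)
  top 4b → 0x4 → psh [R]
  rd@[11:10]=0x1 ⇒ x1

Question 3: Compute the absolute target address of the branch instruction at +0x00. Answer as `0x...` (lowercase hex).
@+00  little-endian(06 30) = 0x3006
  opcode bits[15:12]=0x3: bne/J
  [11:0] imm=6 = $6
  target = base 0xa160 + off 0x00 + 2 + imm 6 = 0xa168

0xa168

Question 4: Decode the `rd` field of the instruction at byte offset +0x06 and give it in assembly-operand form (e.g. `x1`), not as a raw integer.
x2

[06] 00 6b → 0x6b00
  opcode bits[15:12]=0x6: sub/RR
  rd: (w>>10)&0x3=0x2 → x2
  rs: (w>>8)&0x3=0x3 → x3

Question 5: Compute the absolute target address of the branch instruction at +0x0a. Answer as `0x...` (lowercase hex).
0xa168

@+0a  little-endian(fc 0f) = 0x0ffc
  opcode bits[15:12]=0x0: jsr/J
  [11:0] imm=4092 (s12→-4) = $-4
  target = base 0xa160 + off 0x0a + 2 + imm -4 = 0xa168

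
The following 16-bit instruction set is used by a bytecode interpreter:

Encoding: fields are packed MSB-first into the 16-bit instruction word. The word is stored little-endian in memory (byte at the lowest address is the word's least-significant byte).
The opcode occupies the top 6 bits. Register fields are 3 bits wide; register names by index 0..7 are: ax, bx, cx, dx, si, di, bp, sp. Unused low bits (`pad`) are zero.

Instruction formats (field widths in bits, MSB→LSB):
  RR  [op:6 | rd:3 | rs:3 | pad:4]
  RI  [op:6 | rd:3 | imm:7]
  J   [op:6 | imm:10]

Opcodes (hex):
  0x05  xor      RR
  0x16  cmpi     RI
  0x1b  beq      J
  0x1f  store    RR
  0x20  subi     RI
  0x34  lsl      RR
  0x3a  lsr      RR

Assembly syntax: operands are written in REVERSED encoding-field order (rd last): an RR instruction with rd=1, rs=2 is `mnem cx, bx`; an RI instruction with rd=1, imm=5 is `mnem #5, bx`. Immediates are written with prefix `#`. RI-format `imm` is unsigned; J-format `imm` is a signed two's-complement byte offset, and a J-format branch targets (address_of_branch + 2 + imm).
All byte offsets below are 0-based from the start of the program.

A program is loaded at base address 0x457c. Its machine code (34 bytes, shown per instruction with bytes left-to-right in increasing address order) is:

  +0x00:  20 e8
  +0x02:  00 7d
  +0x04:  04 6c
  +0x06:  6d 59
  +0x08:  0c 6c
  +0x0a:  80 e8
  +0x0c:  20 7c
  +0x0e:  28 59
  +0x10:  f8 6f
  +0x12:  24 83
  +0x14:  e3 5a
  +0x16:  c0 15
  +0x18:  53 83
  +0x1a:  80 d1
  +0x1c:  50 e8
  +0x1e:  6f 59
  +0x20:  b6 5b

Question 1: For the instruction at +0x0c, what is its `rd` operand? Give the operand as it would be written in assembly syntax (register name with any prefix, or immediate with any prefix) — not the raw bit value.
[0c] 20 7c → 0x7c20
  op=0x7c20>>10=0x1f ⇒ store (RR)
  [9:7] rd=0 = ax
  [6:4] rs=2 = cx

ax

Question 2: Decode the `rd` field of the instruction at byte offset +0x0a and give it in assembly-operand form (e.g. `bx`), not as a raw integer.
bx

@+0a  little-endian(80 e8) = 0xe880
  op=0xe880>>10=0x3a ⇒ lsr (RR)
  [9:7] rd=1 = bx
  [6:4] rs=0 = ax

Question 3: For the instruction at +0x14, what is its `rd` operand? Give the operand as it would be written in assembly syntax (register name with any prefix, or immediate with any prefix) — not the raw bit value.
+0x14: e3 5a ⇒ word 0x5ae3 (little)
  top 6b → 0x16 → cmpi [RI]
  rd@[9:7]=0x5 ⇒ di
  imm@[6:0]=0x63 ⇒ #99

di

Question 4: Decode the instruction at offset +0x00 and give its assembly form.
off 0x00: read 20 e8 as little → 0xe820
  opcode bits[15:10]=0x3a: lsr/RR
  [9:7] rd=0 = ax
  [6:4] rs=2 = cx

lsr cx, ax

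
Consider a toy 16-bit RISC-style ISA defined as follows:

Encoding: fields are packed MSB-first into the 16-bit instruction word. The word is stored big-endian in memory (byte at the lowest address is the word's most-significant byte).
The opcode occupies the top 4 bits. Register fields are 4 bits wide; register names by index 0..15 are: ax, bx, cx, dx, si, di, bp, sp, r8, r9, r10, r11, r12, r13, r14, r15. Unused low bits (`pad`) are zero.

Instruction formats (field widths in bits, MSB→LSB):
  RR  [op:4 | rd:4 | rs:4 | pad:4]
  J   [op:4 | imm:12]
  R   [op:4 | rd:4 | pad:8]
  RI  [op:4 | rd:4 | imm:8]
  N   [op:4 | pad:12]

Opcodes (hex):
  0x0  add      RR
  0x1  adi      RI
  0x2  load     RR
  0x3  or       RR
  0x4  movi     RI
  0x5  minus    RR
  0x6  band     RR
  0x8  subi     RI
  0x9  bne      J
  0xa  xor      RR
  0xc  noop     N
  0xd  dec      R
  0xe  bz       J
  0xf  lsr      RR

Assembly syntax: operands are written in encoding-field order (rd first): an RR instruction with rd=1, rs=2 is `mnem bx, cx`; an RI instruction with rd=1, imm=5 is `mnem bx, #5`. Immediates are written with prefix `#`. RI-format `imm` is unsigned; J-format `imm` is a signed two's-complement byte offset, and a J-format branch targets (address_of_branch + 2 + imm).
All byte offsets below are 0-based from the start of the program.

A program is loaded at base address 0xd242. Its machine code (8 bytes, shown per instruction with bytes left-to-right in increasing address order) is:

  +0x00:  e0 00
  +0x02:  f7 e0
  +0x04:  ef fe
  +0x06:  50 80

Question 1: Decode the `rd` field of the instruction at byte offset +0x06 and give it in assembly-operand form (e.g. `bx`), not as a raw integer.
off 0x06: read 50 80 as big → 0x5080
  opcode bits[15:12]=0x5: minus/RR
  [11:8] rd=0 = ax
  [7:4] rs=8 = r8

ax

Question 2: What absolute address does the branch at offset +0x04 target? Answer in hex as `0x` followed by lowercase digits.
0xd246

+0x04: ef fe ⇒ word 0xeffe (big)
  opcode bits[15:12]=0xe: bz/J
  imm@[11:0]=0xffe (s12→-2) ⇒ #-2
  target = base 0xd242 + off 0x04 + 2 + imm -2 = 0xd246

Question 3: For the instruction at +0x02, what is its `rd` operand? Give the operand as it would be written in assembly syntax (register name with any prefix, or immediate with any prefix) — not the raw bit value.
off 0x02: read f7 e0 as big → 0xf7e0
  opcode bits[15:12]=0xf: lsr/RR
  rd: (w>>8)&0xf=0x7 → sp
  rs: (w>>4)&0xf=0xe → r14

sp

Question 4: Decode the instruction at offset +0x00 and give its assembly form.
[00] e0 00 → 0xe000
  opcode bits[15:12]=0xe: bz/J
  imm@[11:0]=0x0 ⇒ #0

bz #0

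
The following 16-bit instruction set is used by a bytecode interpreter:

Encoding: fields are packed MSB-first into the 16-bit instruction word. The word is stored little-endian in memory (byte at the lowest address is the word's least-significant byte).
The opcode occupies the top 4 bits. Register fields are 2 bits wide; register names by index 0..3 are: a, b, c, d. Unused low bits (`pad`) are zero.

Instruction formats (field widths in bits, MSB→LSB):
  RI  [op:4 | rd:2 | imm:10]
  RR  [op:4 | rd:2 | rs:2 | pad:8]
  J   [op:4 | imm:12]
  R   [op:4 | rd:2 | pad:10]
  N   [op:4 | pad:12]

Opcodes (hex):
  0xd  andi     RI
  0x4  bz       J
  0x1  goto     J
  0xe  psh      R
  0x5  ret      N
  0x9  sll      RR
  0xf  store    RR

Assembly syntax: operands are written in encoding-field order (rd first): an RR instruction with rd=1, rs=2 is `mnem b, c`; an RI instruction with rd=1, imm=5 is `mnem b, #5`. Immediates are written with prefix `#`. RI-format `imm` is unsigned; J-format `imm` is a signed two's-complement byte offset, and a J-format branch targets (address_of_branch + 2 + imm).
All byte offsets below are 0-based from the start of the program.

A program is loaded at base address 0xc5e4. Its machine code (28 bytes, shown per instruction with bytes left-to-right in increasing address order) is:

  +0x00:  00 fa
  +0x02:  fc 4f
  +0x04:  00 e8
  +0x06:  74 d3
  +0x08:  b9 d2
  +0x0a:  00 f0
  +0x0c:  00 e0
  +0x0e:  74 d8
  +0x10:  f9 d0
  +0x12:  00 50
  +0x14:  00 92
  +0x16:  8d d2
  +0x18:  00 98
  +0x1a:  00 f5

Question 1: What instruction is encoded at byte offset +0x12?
ret

[12] 00 50 → 0x5000
  op=0x5000>>12=0x5 ⇒ ret (N)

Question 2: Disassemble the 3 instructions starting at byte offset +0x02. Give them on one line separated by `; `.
bz #-4; psh c; andi a, #884

off 0x02: read fc 4f as little → 0x4ffc
  op=0x4ffc>>12=0x4 ⇒ bz (J)
  imm: (w>>0)&0xfff=0xffc (s12→-4) → #-4
off 0x04: read 00 e8 as little → 0xe800
  op=0xe800>>12=0xe ⇒ psh (R)
  rd: (w>>10)&0x3=0x2 → c
off 0x06: read 74 d3 as little → 0xd374
  op=0xd374>>12=0xd ⇒ andi (RI)
  rd: (w>>10)&0x3=0x0 → a
  imm: (w>>0)&0x3ff=0x374 → #884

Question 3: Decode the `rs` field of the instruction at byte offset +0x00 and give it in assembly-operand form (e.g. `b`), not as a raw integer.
c

@+00  little-endian(00 fa) = 0xfa00
  opcode bits[15:12]=0xf: store/RR
  [11:10] rd=2 = c
  [9:8] rs=2 = c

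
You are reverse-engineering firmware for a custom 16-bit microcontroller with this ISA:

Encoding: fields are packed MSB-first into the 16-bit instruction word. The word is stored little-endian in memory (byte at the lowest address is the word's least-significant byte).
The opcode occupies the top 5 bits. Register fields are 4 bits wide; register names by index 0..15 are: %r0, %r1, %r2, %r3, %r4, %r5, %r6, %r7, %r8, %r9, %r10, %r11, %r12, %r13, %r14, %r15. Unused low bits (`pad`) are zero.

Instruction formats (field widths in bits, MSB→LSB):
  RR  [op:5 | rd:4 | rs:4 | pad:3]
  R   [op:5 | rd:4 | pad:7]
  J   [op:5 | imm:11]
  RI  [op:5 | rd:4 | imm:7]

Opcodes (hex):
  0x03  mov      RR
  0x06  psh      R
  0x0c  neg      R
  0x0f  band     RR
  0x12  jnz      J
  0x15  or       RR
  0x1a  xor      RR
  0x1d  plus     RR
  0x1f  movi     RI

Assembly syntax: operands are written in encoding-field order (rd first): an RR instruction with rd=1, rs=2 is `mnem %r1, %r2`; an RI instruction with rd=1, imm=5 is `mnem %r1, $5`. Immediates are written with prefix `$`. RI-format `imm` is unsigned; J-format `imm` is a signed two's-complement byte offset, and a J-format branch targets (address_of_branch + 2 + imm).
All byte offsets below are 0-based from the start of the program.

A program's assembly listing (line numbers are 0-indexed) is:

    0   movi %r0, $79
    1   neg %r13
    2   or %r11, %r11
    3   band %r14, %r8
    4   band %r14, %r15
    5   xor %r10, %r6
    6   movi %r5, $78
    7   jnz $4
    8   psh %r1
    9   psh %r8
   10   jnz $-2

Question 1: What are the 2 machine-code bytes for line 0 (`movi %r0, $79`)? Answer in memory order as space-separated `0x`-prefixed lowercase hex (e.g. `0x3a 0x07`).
0x4f 0xf8

line 0 (movi): pack op=0x1f:5|rd=0:4|imm=79:7 = 0xf84f; little→ 4f f8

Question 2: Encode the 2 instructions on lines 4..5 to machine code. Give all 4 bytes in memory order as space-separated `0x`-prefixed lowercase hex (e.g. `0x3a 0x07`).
L4: band op=0xf:5|rd=14:4|rs=15:4|pad=0:3 ⇒ 0x7f78 ⇒ little 78 7f
L5: xor op=0x1a:5|rd=10:4|rs=6:4|pad=0:3 ⇒ 0xd530 ⇒ little 30 d5

0x78 0x7f 0x30 0xd5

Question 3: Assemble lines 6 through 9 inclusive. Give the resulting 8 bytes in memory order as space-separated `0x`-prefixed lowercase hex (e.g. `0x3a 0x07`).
0xce 0xfa 0x04 0x90 0x80 0x30 0x00 0x34

line 6 (movi): pack op=0x1f:5|rd=5:4|imm=78:7 = 0xface; little→ ce fa
line 7 (jnz): pack op=0x12:5|imm=4:11 = 0x9004; little→ 04 90
line 8 (psh): pack op=0x6:5|rd=1:4|pad=0:7 = 0x3080; little→ 80 30
line 9 (psh): pack op=0x6:5|rd=8:4|pad=0:7 = 0x3400; little→ 00 34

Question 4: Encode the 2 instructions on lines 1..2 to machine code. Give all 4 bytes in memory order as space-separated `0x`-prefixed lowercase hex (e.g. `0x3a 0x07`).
0x80 0x66 0xd8 0xad

1. neg fields op=0xc:5|rd=13:4|pad=0:7 → word 6680h → 80 66
2. or fields op=0x15:5|rd=11:4|rs=11:4|pad=0:3 → word add8h → d8 ad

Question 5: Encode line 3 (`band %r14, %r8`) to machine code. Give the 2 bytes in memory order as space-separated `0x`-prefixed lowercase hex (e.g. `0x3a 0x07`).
0x40 0x7f

L3: band op=0xf:5|rd=14:4|rs=8:4|pad=0:3 ⇒ 0x7f40 ⇒ little 40 7f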